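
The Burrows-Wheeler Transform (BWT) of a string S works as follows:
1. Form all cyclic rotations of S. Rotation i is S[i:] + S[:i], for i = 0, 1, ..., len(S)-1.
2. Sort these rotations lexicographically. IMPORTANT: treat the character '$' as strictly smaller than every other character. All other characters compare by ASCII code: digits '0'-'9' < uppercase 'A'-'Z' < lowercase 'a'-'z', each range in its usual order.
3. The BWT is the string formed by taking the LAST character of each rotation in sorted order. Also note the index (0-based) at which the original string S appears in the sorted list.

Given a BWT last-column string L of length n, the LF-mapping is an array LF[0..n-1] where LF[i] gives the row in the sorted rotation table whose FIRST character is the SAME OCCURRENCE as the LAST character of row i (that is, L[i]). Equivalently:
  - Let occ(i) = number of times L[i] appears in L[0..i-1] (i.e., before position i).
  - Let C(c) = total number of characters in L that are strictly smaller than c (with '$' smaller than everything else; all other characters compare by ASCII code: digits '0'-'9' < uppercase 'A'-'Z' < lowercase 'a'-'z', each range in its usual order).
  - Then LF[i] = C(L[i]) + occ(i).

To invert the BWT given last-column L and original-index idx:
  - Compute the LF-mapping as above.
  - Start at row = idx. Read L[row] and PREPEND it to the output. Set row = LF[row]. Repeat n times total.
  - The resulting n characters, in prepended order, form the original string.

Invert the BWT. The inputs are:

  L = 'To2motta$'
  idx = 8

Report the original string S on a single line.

Answer: tomato2T$

Derivation:
LF mapping: 2 5 1 4 6 7 8 3 0
Walk LF starting at row 8, prepending L[row]:
  step 1: row=8, L[8]='$', prepend. Next row=LF[8]=0
  step 2: row=0, L[0]='T', prepend. Next row=LF[0]=2
  step 3: row=2, L[2]='2', prepend. Next row=LF[2]=1
  step 4: row=1, L[1]='o', prepend. Next row=LF[1]=5
  step 5: row=5, L[5]='t', prepend. Next row=LF[5]=7
  step 6: row=7, L[7]='a', prepend. Next row=LF[7]=3
  step 7: row=3, L[3]='m', prepend. Next row=LF[3]=4
  step 8: row=4, L[4]='o', prepend. Next row=LF[4]=6
  step 9: row=6, L[6]='t', prepend. Next row=LF[6]=8
Reversed output: tomato2T$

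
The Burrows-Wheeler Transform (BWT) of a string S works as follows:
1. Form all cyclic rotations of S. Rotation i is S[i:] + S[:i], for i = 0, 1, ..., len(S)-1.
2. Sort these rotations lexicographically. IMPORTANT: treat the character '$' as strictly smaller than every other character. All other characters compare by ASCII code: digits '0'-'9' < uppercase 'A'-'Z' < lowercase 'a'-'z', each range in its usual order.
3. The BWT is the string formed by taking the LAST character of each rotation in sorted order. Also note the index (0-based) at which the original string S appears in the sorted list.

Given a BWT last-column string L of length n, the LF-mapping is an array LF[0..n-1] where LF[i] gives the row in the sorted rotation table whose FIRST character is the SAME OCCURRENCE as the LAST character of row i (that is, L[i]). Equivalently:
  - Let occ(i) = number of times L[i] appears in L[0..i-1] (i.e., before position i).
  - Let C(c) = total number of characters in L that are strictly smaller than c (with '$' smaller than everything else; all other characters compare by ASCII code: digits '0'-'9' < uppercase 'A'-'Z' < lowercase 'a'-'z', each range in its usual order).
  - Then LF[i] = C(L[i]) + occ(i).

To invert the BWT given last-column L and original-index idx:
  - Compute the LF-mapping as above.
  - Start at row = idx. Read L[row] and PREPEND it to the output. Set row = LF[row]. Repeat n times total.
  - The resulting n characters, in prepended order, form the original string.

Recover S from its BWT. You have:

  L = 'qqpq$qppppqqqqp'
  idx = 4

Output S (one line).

Answer: pqpppqqqqqpqpq$

Derivation:
LF mapping: 7 8 1 9 0 10 2 3 4 5 11 12 13 14 6
Walk LF starting at row 4, prepending L[row]:
  step 1: row=4, L[4]='$', prepend. Next row=LF[4]=0
  step 2: row=0, L[0]='q', prepend. Next row=LF[0]=7
  step 3: row=7, L[7]='p', prepend. Next row=LF[7]=3
  step 4: row=3, L[3]='q', prepend. Next row=LF[3]=9
  step 5: row=9, L[9]='p', prepend. Next row=LF[9]=5
  step 6: row=5, L[5]='q', prepend. Next row=LF[5]=10
  step 7: row=10, L[10]='q', prepend. Next row=LF[10]=11
  step 8: row=11, L[11]='q', prepend. Next row=LF[11]=12
  step 9: row=12, L[12]='q', prepend. Next row=LF[12]=13
  step 10: row=13, L[13]='q', prepend. Next row=LF[13]=14
  step 11: row=14, L[14]='p', prepend. Next row=LF[14]=6
  step 12: row=6, L[6]='p', prepend. Next row=LF[6]=2
  step 13: row=2, L[2]='p', prepend. Next row=LF[2]=1
  step 14: row=1, L[1]='q', prepend. Next row=LF[1]=8
  step 15: row=8, L[8]='p', prepend. Next row=LF[8]=4
Reversed output: pqpppqqqqqpqpq$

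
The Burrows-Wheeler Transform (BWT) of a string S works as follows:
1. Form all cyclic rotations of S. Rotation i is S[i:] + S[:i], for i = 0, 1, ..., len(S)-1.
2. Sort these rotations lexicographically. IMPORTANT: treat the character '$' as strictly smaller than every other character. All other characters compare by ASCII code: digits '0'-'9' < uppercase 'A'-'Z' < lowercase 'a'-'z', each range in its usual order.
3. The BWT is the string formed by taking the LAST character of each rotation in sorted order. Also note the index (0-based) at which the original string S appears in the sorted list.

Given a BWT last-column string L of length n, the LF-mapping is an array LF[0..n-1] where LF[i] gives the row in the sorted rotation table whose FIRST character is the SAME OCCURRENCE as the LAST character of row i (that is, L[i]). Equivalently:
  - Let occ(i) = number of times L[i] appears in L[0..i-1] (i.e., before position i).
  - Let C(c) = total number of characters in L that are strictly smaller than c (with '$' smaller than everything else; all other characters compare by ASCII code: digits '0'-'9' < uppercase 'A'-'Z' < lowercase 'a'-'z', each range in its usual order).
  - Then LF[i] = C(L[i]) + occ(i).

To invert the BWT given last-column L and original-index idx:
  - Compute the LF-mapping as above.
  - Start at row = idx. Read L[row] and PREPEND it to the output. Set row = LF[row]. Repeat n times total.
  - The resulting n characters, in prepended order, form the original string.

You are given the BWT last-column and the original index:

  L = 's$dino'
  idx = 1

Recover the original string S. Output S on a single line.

Answer: dinos$

Derivation:
LF mapping: 5 0 1 2 3 4
Walk LF starting at row 1, prepending L[row]:
  step 1: row=1, L[1]='$', prepend. Next row=LF[1]=0
  step 2: row=0, L[0]='s', prepend. Next row=LF[0]=5
  step 3: row=5, L[5]='o', prepend. Next row=LF[5]=4
  step 4: row=4, L[4]='n', prepend. Next row=LF[4]=3
  step 5: row=3, L[3]='i', prepend. Next row=LF[3]=2
  step 6: row=2, L[2]='d', prepend. Next row=LF[2]=1
Reversed output: dinos$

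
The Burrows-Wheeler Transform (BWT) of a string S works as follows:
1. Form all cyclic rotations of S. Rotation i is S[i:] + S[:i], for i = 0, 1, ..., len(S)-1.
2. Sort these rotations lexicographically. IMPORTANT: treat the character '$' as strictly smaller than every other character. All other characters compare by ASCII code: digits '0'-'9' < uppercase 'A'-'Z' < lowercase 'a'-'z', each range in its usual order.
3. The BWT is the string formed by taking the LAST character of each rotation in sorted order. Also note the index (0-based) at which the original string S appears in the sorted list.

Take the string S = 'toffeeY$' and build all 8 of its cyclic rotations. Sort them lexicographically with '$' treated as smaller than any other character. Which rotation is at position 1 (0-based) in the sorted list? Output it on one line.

All 8 rotations (rotation i = S[i:]+S[:i]):
  rot[0] = toffeeY$
  rot[1] = offeeY$t
  rot[2] = ffeeY$to
  rot[3] = feeY$tof
  rot[4] = eeY$toff
  rot[5] = eY$toffe
  rot[6] = Y$toffee
  rot[7] = $toffeeY
Sorted (with $ < everything):
  sorted[0] = $toffeeY
  sorted[1] = Y$toffee
  sorted[2] = eY$toffe
  sorted[3] = eeY$toff
  sorted[4] = feeY$tof
  sorted[5] = ffeeY$to
  sorted[6] = offeeY$t
  sorted[7] = toffeeY$
sorted[1] = Y$toffee

Answer: Y$toffee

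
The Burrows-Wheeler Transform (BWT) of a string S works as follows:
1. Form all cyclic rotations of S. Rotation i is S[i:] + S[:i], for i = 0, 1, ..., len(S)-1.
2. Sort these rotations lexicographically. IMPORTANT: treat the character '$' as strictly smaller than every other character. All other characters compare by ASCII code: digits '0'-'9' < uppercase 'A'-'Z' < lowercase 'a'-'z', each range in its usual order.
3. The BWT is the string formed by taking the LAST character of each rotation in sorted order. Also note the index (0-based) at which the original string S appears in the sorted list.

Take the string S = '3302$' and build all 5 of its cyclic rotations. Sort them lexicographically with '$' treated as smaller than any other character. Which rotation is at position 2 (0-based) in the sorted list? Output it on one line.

Answer: 2$330

Derivation:
All 5 rotations (rotation i = S[i:]+S[:i]):
  rot[0] = 3302$
  rot[1] = 302$3
  rot[2] = 02$33
  rot[3] = 2$330
  rot[4] = $3302
Sorted (with $ < everything):
  sorted[0] = $3302
  sorted[1] = 02$33
  sorted[2] = 2$330
  sorted[3] = 302$3
  sorted[4] = 3302$
sorted[2] = 2$330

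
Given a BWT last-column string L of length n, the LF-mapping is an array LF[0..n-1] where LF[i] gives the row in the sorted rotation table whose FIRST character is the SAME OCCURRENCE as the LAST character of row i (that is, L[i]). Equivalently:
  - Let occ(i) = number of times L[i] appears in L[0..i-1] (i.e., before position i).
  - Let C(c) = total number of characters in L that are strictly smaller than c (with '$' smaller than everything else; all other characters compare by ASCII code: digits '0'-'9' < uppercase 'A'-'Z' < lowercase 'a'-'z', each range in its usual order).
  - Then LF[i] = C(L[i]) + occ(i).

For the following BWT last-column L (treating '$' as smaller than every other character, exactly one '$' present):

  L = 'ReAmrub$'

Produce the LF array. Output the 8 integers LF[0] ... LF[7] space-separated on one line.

Answer: 2 4 1 5 6 7 3 0

Derivation:
Char counts: '$':1, 'A':1, 'R':1, 'b':1, 'e':1, 'm':1, 'r':1, 'u':1
C (first-col start): C('$')=0, C('A')=1, C('R')=2, C('b')=3, C('e')=4, C('m')=5, C('r')=6, C('u')=7
L[0]='R': occ=0, LF[0]=C('R')+0=2+0=2
L[1]='e': occ=0, LF[1]=C('e')+0=4+0=4
L[2]='A': occ=0, LF[2]=C('A')+0=1+0=1
L[3]='m': occ=0, LF[3]=C('m')+0=5+0=5
L[4]='r': occ=0, LF[4]=C('r')+0=6+0=6
L[5]='u': occ=0, LF[5]=C('u')+0=7+0=7
L[6]='b': occ=0, LF[6]=C('b')+0=3+0=3
L[7]='$': occ=0, LF[7]=C('$')+0=0+0=0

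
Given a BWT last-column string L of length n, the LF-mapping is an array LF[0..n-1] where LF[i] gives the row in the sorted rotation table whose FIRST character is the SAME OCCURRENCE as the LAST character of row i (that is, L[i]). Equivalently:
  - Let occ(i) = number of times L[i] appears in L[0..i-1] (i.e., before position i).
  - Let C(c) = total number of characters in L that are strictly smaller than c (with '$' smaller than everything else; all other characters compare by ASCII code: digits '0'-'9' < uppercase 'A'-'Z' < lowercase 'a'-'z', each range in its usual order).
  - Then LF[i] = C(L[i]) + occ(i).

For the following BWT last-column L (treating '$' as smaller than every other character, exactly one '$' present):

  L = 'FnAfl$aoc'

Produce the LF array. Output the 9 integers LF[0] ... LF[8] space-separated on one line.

Char counts: '$':1, 'A':1, 'F':1, 'a':1, 'c':1, 'f':1, 'l':1, 'n':1, 'o':1
C (first-col start): C('$')=0, C('A')=1, C('F')=2, C('a')=3, C('c')=4, C('f')=5, C('l')=6, C('n')=7, C('o')=8
L[0]='F': occ=0, LF[0]=C('F')+0=2+0=2
L[1]='n': occ=0, LF[1]=C('n')+0=7+0=7
L[2]='A': occ=0, LF[2]=C('A')+0=1+0=1
L[3]='f': occ=0, LF[3]=C('f')+0=5+0=5
L[4]='l': occ=0, LF[4]=C('l')+0=6+0=6
L[5]='$': occ=0, LF[5]=C('$')+0=0+0=0
L[6]='a': occ=0, LF[6]=C('a')+0=3+0=3
L[7]='o': occ=0, LF[7]=C('o')+0=8+0=8
L[8]='c': occ=0, LF[8]=C('c')+0=4+0=4

Answer: 2 7 1 5 6 0 3 8 4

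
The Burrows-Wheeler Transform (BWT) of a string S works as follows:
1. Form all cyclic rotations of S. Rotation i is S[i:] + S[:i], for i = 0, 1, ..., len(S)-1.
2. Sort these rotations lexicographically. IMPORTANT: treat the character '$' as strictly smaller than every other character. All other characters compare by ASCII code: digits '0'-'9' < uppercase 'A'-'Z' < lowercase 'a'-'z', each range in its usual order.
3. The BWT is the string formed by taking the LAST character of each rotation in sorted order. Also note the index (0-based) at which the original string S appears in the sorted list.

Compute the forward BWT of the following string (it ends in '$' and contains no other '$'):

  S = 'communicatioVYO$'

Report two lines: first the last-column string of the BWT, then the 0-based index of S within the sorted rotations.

All 16 rotations (rotation i = S[i:]+S[:i]):
  rot[0] = communicatioVYO$
  rot[1] = ommunicatioVYO$c
  rot[2] = mmunicatioVYO$co
  rot[3] = municatioVYO$com
  rot[4] = unicatioVYO$comm
  rot[5] = nicatioVYO$commu
  rot[6] = icatioVYO$commun
  rot[7] = catioVYO$communi
  rot[8] = atioVYO$communic
  rot[9] = tioVYO$communica
  rot[10] = ioVYO$communicat
  rot[11] = oVYO$communicati
  rot[12] = VYO$communicatio
  rot[13] = YO$communicatioV
  rot[14] = O$communicatioVY
  rot[15] = $communicatioVYO
Sorted (with $ < everything):
  sorted[0] = $communicatioVYO  (last char: 'O')
  sorted[1] = O$communicatioVY  (last char: 'Y')
  sorted[2] = VYO$communicatio  (last char: 'o')
  sorted[3] = YO$communicatioV  (last char: 'V')
  sorted[4] = atioVYO$communic  (last char: 'c')
  sorted[5] = catioVYO$communi  (last char: 'i')
  sorted[6] = communicatioVYO$  (last char: '$')
  sorted[7] = icatioVYO$commun  (last char: 'n')
  sorted[8] = ioVYO$communicat  (last char: 't')
  sorted[9] = mmunicatioVYO$co  (last char: 'o')
  sorted[10] = municatioVYO$com  (last char: 'm')
  sorted[11] = nicatioVYO$commu  (last char: 'u')
  sorted[12] = oVYO$communicati  (last char: 'i')
  sorted[13] = ommunicatioVYO$c  (last char: 'c')
  sorted[14] = tioVYO$communica  (last char: 'a')
  sorted[15] = unicatioVYO$comm  (last char: 'm')
Last column: OYoVci$ntomuicam
Original string S is at sorted index 6

Answer: OYoVci$ntomuicam
6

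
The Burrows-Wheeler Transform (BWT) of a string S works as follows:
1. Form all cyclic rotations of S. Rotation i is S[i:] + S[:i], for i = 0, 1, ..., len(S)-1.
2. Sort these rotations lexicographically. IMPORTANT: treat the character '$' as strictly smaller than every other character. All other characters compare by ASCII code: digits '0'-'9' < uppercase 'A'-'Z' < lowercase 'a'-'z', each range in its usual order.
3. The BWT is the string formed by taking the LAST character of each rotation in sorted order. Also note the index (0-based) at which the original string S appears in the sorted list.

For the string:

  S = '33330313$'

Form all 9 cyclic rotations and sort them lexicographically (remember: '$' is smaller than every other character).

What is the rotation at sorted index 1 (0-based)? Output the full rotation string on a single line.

All 9 rotations (rotation i = S[i:]+S[:i]):
  rot[0] = 33330313$
  rot[1] = 3330313$3
  rot[2] = 330313$33
  rot[3] = 30313$333
  rot[4] = 0313$3333
  rot[5] = 313$33330
  rot[6] = 13$333303
  rot[7] = 3$3333031
  rot[8] = $33330313
Sorted (with $ < everything):
  sorted[0] = $33330313
  sorted[1] = 0313$3333
  sorted[2] = 13$333303
  sorted[3] = 3$3333031
  sorted[4] = 30313$333
  sorted[5] = 313$33330
  sorted[6] = 330313$33
  sorted[7] = 3330313$3
  sorted[8] = 33330313$
sorted[1] = 0313$3333

Answer: 0313$3333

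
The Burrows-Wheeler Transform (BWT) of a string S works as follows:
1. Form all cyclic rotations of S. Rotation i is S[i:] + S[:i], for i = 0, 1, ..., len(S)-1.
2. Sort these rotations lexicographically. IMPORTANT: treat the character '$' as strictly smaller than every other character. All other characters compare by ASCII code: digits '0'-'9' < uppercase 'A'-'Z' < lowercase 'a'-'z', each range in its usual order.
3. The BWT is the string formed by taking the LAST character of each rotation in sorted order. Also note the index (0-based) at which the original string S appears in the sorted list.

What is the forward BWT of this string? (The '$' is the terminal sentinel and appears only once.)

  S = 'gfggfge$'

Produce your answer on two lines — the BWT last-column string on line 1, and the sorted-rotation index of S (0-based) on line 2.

Answer: egggfg$f
6

Derivation:
All 8 rotations (rotation i = S[i:]+S[:i]):
  rot[0] = gfggfge$
  rot[1] = fggfge$g
  rot[2] = ggfge$gf
  rot[3] = gfge$gfg
  rot[4] = fge$gfgg
  rot[5] = ge$gfggf
  rot[6] = e$gfggfg
  rot[7] = $gfggfge
Sorted (with $ < everything):
  sorted[0] = $gfggfge  (last char: 'e')
  sorted[1] = e$gfggfg  (last char: 'g')
  sorted[2] = fge$gfgg  (last char: 'g')
  sorted[3] = fggfge$g  (last char: 'g')
  sorted[4] = ge$gfggf  (last char: 'f')
  sorted[5] = gfge$gfg  (last char: 'g')
  sorted[6] = gfggfge$  (last char: '$')
  sorted[7] = ggfge$gf  (last char: 'f')
Last column: egggfg$f
Original string S is at sorted index 6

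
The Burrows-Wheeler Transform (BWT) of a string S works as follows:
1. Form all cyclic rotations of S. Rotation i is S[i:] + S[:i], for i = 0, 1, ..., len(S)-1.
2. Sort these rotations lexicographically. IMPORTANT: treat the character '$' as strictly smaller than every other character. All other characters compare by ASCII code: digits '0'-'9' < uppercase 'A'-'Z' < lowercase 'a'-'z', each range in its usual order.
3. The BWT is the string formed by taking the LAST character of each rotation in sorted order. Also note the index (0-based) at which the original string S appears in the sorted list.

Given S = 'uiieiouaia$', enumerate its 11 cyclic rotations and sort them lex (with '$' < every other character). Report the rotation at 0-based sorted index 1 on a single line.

All 11 rotations (rotation i = S[i:]+S[:i]):
  rot[0] = uiieiouaia$
  rot[1] = iieiouaia$u
  rot[2] = ieiouaia$ui
  rot[3] = eiouaia$uii
  rot[4] = iouaia$uiie
  rot[5] = ouaia$uiiei
  rot[6] = uaia$uiieio
  rot[7] = aia$uiieiou
  rot[8] = ia$uiieioua
  rot[9] = a$uiieiouai
  rot[10] = $uiieiouaia
Sorted (with $ < everything):
  sorted[0] = $uiieiouaia
  sorted[1] = a$uiieiouai
  sorted[2] = aia$uiieiou
  sorted[3] = eiouaia$uii
  sorted[4] = ia$uiieioua
  sorted[5] = ieiouaia$ui
  sorted[6] = iieiouaia$u
  sorted[7] = iouaia$uiie
  sorted[8] = ouaia$uiiei
  sorted[9] = uaia$uiieio
  sorted[10] = uiieiouaia$
sorted[1] = a$uiieiouai

Answer: a$uiieiouai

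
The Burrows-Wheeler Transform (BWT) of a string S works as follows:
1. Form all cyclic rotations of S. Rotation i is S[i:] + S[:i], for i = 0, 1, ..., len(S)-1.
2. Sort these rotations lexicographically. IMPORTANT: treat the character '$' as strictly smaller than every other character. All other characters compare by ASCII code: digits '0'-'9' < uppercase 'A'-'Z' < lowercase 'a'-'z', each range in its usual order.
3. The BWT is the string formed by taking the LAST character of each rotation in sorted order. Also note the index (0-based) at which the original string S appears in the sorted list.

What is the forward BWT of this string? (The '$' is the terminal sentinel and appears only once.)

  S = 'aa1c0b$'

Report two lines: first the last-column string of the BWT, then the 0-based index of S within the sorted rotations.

All 7 rotations (rotation i = S[i:]+S[:i]):
  rot[0] = aa1c0b$
  rot[1] = a1c0b$a
  rot[2] = 1c0b$aa
  rot[3] = c0b$aa1
  rot[4] = 0b$aa1c
  rot[5] = b$aa1c0
  rot[6] = $aa1c0b
Sorted (with $ < everything):
  sorted[0] = $aa1c0b  (last char: 'b')
  sorted[1] = 0b$aa1c  (last char: 'c')
  sorted[2] = 1c0b$aa  (last char: 'a')
  sorted[3] = a1c0b$a  (last char: 'a')
  sorted[4] = aa1c0b$  (last char: '$')
  sorted[5] = b$aa1c0  (last char: '0')
  sorted[6] = c0b$aa1  (last char: '1')
Last column: bcaa$01
Original string S is at sorted index 4

Answer: bcaa$01
4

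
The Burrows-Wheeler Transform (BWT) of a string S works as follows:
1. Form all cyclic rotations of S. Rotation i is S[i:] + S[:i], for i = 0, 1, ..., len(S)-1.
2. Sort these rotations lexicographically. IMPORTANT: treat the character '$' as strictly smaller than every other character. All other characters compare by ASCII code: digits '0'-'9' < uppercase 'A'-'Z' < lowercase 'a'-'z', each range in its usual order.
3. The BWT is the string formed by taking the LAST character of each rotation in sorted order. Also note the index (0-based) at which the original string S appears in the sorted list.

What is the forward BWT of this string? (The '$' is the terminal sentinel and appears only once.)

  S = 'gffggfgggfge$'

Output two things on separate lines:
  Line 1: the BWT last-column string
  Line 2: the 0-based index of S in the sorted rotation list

Answer: egggfgf$gggff
7

Derivation:
All 13 rotations (rotation i = S[i:]+S[:i]):
  rot[0] = gffggfgggfge$
  rot[1] = ffggfgggfge$g
  rot[2] = fggfgggfge$gf
  rot[3] = ggfgggfge$gff
  rot[4] = gfgggfge$gffg
  rot[5] = fgggfge$gffgg
  rot[6] = gggfge$gffggf
  rot[7] = ggfge$gffggfg
  rot[8] = gfge$gffggfgg
  rot[9] = fge$gffggfggg
  rot[10] = ge$gffggfgggf
  rot[11] = e$gffggfgggfg
  rot[12] = $gffggfgggfge
Sorted (with $ < everything):
  sorted[0] = $gffggfgggfge  (last char: 'e')
  sorted[1] = e$gffggfgggfg  (last char: 'g')
  sorted[2] = ffggfgggfge$g  (last char: 'g')
  sorted[3] = fge$gffggfggg  (last char: 'g')
  sorted[4] = fggfgggfge$gf  (last char: 'f')
  sorted[5] = fgggfge$gffgg  (last char: 'g')
  sorted[6] = ge$gffggfgggf  (last char: 'f')
  sorted[7] = gffggfgggfge$  (last char: '$')
  sorted[8] = gfge$gffggfgg  (last char: 'g')
  sorted[9] = gfgggfge$gffg  (last char: 'g')
  sorted[10] = ggfge$gffggfg  (last char: 'g')
  sorted[11] = ggfgggfge$gff  (last char: 'f')
  sorted[12] = gggfge$gffggf  (last char: 'f')
Last column: egggfgf$gggff
Original string S is at sorted index 7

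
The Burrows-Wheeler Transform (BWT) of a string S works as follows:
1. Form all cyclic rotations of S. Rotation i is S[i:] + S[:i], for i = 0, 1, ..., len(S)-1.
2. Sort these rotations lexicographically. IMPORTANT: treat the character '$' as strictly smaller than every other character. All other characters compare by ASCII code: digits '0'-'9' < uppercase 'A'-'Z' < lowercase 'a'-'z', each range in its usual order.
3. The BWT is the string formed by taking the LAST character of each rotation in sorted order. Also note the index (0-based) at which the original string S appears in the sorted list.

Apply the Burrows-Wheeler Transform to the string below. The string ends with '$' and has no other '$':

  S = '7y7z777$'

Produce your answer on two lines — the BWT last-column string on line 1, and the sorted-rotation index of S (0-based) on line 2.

Answer: 777z$y77
4

Derivation:
All 8 rotations (rotation i = S[i:]+S[:i]):
  rot[0] = 7y7z777$
  rot[1] = y7z777$7
  rot[2] = 7z777$7y
  rot[3] = z777$7y7
  rot[4] = 777$7y7z
  rot[5] = 77$7y7z7
  rot[6] = 7$7y7z77
  rot[7] = $7y7z777
Sorted (with $ < everything):
  sorted[0] = $7y7z777  (last char: '7')
  sorted[1] = 7$7y7z77  (last char: '7')
  sorted[2] = 77$7y7z7  (last char: '7')
  sorted[3] = 777$7y7z  (last char: 'z')
  sorted[4] = 7y7z777$  (last char: '$')
  sorted[5] = 7z777$7y  (last char: 'y')
  sorted[6] = y7z777$7  (last char: '7')
  sorted[7] = z777$7y7  (last char: '7')
Last column: 777z$y77
Original string S is at sorted index 4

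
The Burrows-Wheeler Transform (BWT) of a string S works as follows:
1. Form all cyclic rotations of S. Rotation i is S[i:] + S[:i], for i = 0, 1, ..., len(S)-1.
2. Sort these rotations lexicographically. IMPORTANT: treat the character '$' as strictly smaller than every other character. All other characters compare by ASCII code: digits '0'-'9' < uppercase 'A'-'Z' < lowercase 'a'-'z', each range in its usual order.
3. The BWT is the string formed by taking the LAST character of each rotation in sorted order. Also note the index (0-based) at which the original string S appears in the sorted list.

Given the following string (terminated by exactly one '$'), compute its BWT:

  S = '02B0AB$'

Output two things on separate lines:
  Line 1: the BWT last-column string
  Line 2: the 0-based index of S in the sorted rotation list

Answer: B$B00A2
1

Derivation:
All 7 rotations (rotation i = S[i:]+S[:i]):
  rot[0] = 02B0AB$
  rot[1] = 2B0AB$0
  rot[2] = B0AB$02
  rot[3] = 0AB$02B
  rot[4] = AB$02B0
  rot[5] = B$02B0A
  rot[6] = $02B0AB
Sorted (with $ < everything):
  sorted[0] = $02B0AB  (last char: 'B')
  sorted[1] = 02B0AB$  (last char: '$')
  sorted[2] = 0AB$02B  (last char: 'B')
  sorted[3] = 2B0AB$0  (last char: '0')
  sorted[4] = AB$02B0  (last char: '0')
  sorted[5] = B$02B0A  (last char: 'A')
  sorted[6] = B0AB$02  (last char: '2')
Last column: B$B00A2
Original string S is at sorted index 1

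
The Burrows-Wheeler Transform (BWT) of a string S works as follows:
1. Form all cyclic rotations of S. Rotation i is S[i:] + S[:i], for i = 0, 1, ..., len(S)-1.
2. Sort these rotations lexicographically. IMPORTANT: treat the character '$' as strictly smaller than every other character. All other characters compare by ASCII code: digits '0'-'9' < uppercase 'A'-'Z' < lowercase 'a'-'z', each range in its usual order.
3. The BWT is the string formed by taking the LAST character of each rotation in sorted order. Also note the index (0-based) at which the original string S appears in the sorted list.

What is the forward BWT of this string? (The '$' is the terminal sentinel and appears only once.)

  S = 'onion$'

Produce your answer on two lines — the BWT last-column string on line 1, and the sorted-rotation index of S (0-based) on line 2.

Answer: nnooi$
5

Derivation:
All 6 rotations (rotation i = S[i:]+S[:i]):
  rot[0] = onion$
  rot[1] = nion$o
  rot[2] = ion$on
  rot[3] = on$oni
  rot[4] = n$onio
  rot[5] = $onion
Sorted (with $ < everything):
  sorted[0] = $onion  (last char: 'n')
  sorted[1] = ion$on  (last char: 'n')
  sorted[2] = n$onio  (last char: 'o')
  sorted[3] = nion$o  (last char: 'o')
  sorted[4] = on$oni  (last char: 'i')
  sorted[5] = onion$  (last char: '$')
Last column: nnooi$
Original string S is at sorted index 5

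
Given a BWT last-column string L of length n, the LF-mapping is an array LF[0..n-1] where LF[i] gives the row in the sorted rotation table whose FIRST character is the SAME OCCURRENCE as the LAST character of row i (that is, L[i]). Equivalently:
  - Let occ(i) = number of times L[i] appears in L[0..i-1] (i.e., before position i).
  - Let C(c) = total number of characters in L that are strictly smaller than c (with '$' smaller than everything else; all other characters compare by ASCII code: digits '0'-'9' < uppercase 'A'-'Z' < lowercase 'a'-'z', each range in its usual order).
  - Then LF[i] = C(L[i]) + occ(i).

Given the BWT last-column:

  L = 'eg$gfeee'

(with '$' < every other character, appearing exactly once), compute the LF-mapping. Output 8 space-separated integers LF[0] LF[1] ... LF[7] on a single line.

Answer: 1 6 0 7 5 2 3 4

Derivation:
Char counts: '$':1, 'e':4, 'f':1, 'g':2
C (first-col start): C('$')=0, C('e')=1, C('f')=5, C('g')=6
L[0]='e': occ=0, LF[0]=C('e')+0=1+0=1
L[1]='g': occ=0, LF[1]=C('g')+0=6+0=6
L[2]='$': occ=0, LF[2]=C('$')+0=0+0=0
L[3]='g': occ=1, LF[3]=C('g')+1=6+1=7
L[4]='f': occ=0, LF[4]=C('f')+0=5+0=5
L[5]='e': occ=1, LF[5]=C('e')+1=1+1=2
L[6]='e': occ=2, LF[6]=C('e')+2=1+2=3
L[7]='e': occ=3, LF[7]=C('e')+3=1+3=4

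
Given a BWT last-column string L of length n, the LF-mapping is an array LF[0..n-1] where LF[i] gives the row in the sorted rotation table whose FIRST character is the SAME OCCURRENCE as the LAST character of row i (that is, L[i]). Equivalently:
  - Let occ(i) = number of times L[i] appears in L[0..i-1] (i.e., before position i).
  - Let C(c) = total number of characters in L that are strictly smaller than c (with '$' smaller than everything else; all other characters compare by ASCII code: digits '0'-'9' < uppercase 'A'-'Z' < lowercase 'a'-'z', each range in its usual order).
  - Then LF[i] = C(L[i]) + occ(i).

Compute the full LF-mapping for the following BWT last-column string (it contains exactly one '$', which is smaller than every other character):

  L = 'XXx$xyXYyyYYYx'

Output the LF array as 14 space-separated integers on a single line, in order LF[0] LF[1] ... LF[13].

Answer: 1 2 8 0 9 11 3 4 12 13 5 6 7 10

Derivation:
Char counts: '$':1, 'X':3, 'Y':4, 'x':3, 'y':3
C (first-col start): C('$')=0, C('X')=1, C('Y')=4, C('x')=8, C('y')=11
L[0]='X': occ=0, LF[0]=C('X')+0=1+0=1
L[1]='X': occ=1, LF[1]=C('X')+1=1+1=2
L[2]='x': occ=0, LF[2]=C('x')+0=8+0=8
L[3]='$': occ=0, LF[3]=C('$')+0=0+0=0
L[4]='x': occ=1, LF[4]=C('x')+1=8+1=9
L[5]='y': occ=0, LF[5]=C('y')+0=11+0=11
L[6]='X': occ=2, LF[6]=C('X')+2=1+2=3
L[7]='Y': occ=0, LF[7]=C('Y')+0=4+0=4
L[8]='y': occ=1, LF[8]=C('y')+1=11+1=12
L[9]='y': occ=2, LF[9]=C('y')+2=11+2=13
L[10]='Y': occ=1, LF[10]=C('Y')+1=4+1=5
L[11]='Y': occ=2, LF[11]=C('Y')+2=4+2=6
L[12]='Y': occ=3, LF[12]=C('Y')+3=4+3=7
L[13]='x': occ=2, LF[13]=C('x')+2=8+2=10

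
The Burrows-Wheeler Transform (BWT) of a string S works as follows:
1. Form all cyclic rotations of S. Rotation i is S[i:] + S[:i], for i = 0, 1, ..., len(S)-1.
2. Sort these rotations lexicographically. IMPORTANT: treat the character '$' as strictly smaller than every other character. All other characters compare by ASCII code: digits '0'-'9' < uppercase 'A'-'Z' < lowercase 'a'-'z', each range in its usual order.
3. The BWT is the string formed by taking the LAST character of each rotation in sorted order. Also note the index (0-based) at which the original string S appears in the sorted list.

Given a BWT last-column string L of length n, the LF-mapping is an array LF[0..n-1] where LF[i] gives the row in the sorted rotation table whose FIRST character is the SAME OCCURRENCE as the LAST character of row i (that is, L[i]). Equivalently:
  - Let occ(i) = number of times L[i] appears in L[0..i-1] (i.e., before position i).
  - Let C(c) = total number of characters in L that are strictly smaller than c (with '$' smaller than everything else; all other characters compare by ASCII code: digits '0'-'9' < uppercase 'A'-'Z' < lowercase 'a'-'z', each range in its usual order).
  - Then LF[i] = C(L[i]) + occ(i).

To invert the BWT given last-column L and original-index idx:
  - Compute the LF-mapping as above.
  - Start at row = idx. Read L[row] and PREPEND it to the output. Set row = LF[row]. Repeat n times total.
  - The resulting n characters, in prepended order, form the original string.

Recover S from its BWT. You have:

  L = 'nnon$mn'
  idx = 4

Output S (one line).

LF mapping: 2 3 6 4 0 1 5
Walk LF starting at row 4, prepending L[row]:
  step 1: row=4, L[4]='$', prepend. Next row=LF[4]=0
  step 2: row=0, L[0]='n', prepend. Next row=LF[0]=2
  step 3: row=2, L[2]='o', prepend. Next row=LF[2]=6
  step 4: row=6, L[6]='n', prepend. Next row=LF[6]=5
  step 5: row=5, L[5]='m', prepend. Next row=LF[5]=1
  step 6: row=1, L[1]='n', prepend. Next row=LF[1]=3
  step 7: row=3, L[3]='n', prepend. Next row=LF[3]=4
Reversed output: nnmnon$

Answer: nnmnon$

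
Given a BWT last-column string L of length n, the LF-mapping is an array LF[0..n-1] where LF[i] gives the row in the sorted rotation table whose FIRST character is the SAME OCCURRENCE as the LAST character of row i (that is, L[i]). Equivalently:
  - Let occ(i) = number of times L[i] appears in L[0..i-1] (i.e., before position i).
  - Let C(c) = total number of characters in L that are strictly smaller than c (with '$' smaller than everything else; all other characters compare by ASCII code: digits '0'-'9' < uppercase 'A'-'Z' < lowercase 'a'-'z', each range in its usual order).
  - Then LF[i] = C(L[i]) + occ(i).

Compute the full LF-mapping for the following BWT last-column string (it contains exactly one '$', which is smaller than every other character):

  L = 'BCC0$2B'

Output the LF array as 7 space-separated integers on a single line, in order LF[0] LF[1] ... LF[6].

Answer: 3 5 6 1 0 2 4

Derivation:
Char counts: '$':1, '0':1, '2':1, 'B':2, 'C':2
C (first-col start): C('$')=0, C('0')=1, C('2')=2, C('B')=3, C('C')=5
L[0]='B': occ=0, LF[0]=C('B')+0=3+0=3
L[1]='C': occ=0, LF[1]=C('C')+0=5+0=5
L[2]='C': occ=1, LF[2]=C('C')+1=5+1=6
L[3]='0': occ=0, LF[3]=C('0')+0=1+0=1
L[4]='$': occ=0, LF[4]=C('$')+0=0+0=0
L[5]='2': occ=0, LF[5]=C('2')+0=2+0=2
L[6]='B': occ=1, LF[6]=C('B')+1=3+1=4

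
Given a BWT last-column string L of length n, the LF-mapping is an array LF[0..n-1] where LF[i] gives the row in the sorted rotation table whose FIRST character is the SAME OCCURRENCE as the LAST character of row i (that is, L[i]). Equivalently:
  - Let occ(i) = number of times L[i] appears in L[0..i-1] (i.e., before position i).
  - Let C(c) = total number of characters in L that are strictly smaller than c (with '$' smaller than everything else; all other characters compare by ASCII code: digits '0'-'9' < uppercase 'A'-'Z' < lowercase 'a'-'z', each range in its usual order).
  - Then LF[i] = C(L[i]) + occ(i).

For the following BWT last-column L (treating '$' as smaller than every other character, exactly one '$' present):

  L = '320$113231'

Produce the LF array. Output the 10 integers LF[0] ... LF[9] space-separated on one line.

Answer: 7 5 1 0 2 3 8 6 9 4

Derivation:
Char counts: '$':1, '0':1, '1':3, '2':2, '3':3
C (first-col start): C('$')=0, C('0')=1, C('1')=2, C('2')=5, C('3')=7
L[0]='3': occ=0, LF[0]=C('3')+0=7+0=7
L[1]='2': occ=0, LF[1]=C('2')+0=5+0=5
L[2]='0': occ=0, LF[2]=C('0')+0=1+0=1
L[3]='$': occ=0, LF[3]=C('$')+0=0+0=0
L[4]='1': occ=0, LF[4]=C('1')+0=2+0=2
L[5]='1': occ=1, LF[5]=C('1')+1=2+1=3
L[6]='3': occ=1, LF[6]=C('3')+1=7+1=8
L[7]='2': occ=1, LF[7]=C('2')+1=5+1=6
L[8]='3': occ=2, LF[8]=C('3')+2=7+2=9
L[9]='1': occ=2, LF[9]=C('1')+2=2+2=4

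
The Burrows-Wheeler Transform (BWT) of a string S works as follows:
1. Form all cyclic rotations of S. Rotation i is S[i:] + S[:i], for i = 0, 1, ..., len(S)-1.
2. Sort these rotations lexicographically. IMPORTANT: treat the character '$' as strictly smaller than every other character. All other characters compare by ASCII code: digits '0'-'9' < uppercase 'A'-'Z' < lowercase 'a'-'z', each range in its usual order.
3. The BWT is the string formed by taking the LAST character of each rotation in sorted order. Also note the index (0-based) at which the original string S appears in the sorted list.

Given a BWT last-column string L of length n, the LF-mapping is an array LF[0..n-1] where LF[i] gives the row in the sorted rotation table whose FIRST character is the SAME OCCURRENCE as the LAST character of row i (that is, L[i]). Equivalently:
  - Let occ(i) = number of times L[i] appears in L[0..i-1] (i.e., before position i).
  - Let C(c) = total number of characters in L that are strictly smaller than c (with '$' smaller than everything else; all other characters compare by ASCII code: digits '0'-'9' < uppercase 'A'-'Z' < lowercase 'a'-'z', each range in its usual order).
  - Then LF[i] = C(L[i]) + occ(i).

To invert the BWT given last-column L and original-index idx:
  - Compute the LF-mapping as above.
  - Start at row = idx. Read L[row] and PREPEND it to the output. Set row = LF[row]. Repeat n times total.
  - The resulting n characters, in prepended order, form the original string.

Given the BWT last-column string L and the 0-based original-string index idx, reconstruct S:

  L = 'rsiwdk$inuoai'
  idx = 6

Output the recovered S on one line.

Answer: kiwidinosaur$

Derivation:
LF mapping: 9 10 3 12 2 6 0 4 7 11 8 1 5
Walk LF starting at row 6, prepending L[row]:
  step 1: row=6, L[6]='$', prepend. Next row=LF[6]=0
  step 2: row=0, L[0]='r', prepend. Next row=LF[0]=9
  step 3: row=9, L[9]='u', prepend. Next row=LF[9]=11
  step 4: row=11, L[11]='a', prepend. Next row=LF[11]=1
  step 5: row=1, L[1]='s', prepend. Next row=LF[1]=10
  step 6: row=10, L[10]='o', prepend. Next row=LF[10]=8
  step 7: row=8, L[8]='n', prepend. Next row=LF[8]=7
  step 8: row=7, L[7]='i', prepend. Next row=LF[7]=4
  step 9: row=4, L[4]='d', prepend. Next row=LF[4]=2
  step 10: row=2, L[2]='i', prepend. Next row=LF[2]=3
  step 11: row=3, L[3]='w', prepend. Next row=LF[3]=12
  step 12: row=12, L[12]='i', prepend. Next row=LF[12]=5
  step 13: row=5, L[5]='k', prepend. Next row=LF[5]=6
Reversed output: kiwidinosaur$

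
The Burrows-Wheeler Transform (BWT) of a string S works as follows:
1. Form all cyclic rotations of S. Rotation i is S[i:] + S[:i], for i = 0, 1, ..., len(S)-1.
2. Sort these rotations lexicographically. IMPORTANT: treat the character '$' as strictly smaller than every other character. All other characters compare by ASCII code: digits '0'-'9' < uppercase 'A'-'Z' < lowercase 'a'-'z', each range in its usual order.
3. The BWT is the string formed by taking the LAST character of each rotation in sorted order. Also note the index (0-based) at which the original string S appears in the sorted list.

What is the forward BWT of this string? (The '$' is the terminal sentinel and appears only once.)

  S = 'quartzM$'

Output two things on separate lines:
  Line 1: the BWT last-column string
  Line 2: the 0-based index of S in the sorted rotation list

All 8 rotations (rotation i = S[i:]+S[:i]):
  rot[0] = quartzM$
  rot[1] = uartzM$q
  rot[2] = artzM$qu
  rot[3] = rtzM$qua
  rot[4] = tzM$quar
  rot[5] = zM$quart
  rot[6] = M$quartz
  rot[7] = $quartzM
Sorted (with $ < everything):
  sorted[0] = $quartzM  (last char: 'M')
  sorted[1] = M$quartz  (last char: 'z')
  sorted[2] = artzM$qu  (last char: 'u')
  sorted[3] = quartzM$  (last char: '$')
  sorted[4] = rtzM$qua  (last char: 'a')
  sorted[5] = tzM$quar  (last char: 'r')
  sorted[6] = uartzM$q  (last char: 'q')
  sorted[7] = zM$quart  (last char: 't')
Last column: Mzu$arqt
Original string S is at sorted index 3

Answer: Mzu$arqt
3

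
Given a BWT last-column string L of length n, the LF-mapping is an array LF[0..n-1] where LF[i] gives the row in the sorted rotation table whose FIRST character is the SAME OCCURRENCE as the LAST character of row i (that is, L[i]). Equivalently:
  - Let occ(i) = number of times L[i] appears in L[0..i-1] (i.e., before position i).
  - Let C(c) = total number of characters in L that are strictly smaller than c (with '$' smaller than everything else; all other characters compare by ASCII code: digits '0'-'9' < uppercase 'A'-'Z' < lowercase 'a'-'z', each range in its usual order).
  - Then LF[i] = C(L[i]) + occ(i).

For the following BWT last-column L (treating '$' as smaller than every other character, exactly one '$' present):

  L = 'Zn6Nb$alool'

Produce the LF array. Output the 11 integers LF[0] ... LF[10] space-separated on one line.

Answer: 3 8 1 2 5 0 4 6 9 10 7

Derivation:
Char counts: '$':1, '6':1, 'N':1, 'Z':1, 'a':1, 'b':1, 'l':2, 'n':1, 'o':2
C (first-col start): C('$')=0, C('6')=1, C('N')=2, C('Z')=3, C('a')=4, C('b')=5, C('l')=6, C('n')=8, C('o')=9
L[0]='Z': occ=0, LF[0]=C('Z')+0=3+0=3
L[1]='n': occ=0, LF[1]=C('n')+0=8+0=8
L[2]='6': occ=0, LF[2]=C('6')+0=1+0=1
L[3]='N': occ=0, LF[3]=C('N')+0=2+0=2
L[4]='b': occ=0, LF[4]=C('b')+0=5+0=5
L[5]='$': occ=0, LF[5]=C('$')+0=0+0=0
L[6]='a': occ=0, LF[6]=C('a')+0=4+0=4
L[7]='l': occ=0, LF[7]=C('l')+0=6+0=6
L[8]='o': occ=0, LF[8]=C('o')+0=9+0=9
L[9]='o': occ=1, LF[9]=C('o')+1=9+1=10
L[10]='l': occ=1, LF[10]=C('l')+1=6+1=7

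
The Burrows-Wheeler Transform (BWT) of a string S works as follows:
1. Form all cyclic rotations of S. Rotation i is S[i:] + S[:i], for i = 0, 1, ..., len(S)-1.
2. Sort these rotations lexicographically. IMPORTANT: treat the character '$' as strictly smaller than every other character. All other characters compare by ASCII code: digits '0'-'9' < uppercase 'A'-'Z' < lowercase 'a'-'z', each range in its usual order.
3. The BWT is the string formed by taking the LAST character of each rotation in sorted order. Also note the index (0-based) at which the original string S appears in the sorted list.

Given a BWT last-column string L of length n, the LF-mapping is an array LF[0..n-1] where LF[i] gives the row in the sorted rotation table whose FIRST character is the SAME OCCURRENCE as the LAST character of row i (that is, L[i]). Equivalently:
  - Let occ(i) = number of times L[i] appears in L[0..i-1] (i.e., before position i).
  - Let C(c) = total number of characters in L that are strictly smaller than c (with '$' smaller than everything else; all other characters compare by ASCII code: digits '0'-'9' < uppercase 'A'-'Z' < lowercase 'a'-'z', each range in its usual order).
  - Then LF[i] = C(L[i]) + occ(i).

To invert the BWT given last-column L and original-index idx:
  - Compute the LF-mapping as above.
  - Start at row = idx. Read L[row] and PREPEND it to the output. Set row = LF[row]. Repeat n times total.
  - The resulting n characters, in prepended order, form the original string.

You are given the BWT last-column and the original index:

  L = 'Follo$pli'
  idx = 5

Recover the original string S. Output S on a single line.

LF mapping: 1 6 3 4 7 0 8 5 2
Walk LF starting at row 5, prepending L[row]:
  step 1: row=5, L[5]='$', prepend. Next row=LF[5]=0
  step 2: row=0, L[0]='F', prepend. Next row=LF[0]=1
  step 3: row=1, L[1]='o', prepend. Next row=LF[1]=6
  step 4: row=6, L[6]='p', prepend. Next row=LF[6]=8
  step 5: row=8, L[8]='i', prepend. Next row=LF[8]=2
  step 6: row=2, L[2]='l', prepend. Next row=LF[2]=3
  step 7: row=3, L[3]='l', prepend. Next row=LF[3]=4
  step 8: row=4, L[4]='o', prepend. Next row=LF[4]=7
  step 9: row=7, L[7]='l', prepend. Next row=LF[7]=5
Reversed output: lollipoF$

Answer: lollipoF$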